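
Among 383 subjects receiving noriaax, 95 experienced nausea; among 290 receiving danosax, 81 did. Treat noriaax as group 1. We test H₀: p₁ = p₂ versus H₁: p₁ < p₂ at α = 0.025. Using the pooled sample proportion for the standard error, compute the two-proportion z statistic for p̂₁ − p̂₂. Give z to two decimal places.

z = -0.91

p̂₁ = 95/383 ≈ 0.24804, p̂₂ = 81/290 ≈ 0.27931.
Pooled p̂ = (95+81)/(383+290) = 176/673 = 0.26152.
SE = √(0.193125 × 0.00605924) = 0.03421.
z = (0.24804 − 0.27931)/0.03421 = -0.03127/0.03421 = -0.91.
p-value = P(Z < -0.914) ≈ 0.1803; since p > α = 0.025, fail to reject H₀.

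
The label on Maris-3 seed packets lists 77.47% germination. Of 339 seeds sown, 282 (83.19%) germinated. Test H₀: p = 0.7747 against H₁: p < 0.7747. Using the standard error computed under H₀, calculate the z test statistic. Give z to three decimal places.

z = 2.519

p̂ = 282/339 ≈ 0.83186.
Under H₀, SE = √(0.7747·0.2253/339) = √(0.000514867) = 0.02269.
z = (0.83186 − 0.7747)/0.02269 = 0.05716/0.02269 = 2.519.
p-value = P(Z < 2.519) ≈ 0.9941.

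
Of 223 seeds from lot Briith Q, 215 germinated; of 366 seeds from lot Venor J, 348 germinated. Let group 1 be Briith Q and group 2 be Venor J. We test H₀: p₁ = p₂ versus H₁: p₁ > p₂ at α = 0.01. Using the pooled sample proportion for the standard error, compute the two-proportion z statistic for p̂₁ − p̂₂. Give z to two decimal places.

z = 0.76

p̂₁ = 215/223 ≈ 0.9641, p̂₂ = 348/366 ≈ 0.9508.
Pooled p̂ = (215+348)/(223+366) = 563/589 = 0.9559.
SE = √(0.042194 × 0.00721655) = 0.0174.
z = (0.9641 − 0.9508)/0.0174 = 0.0133/0.0174 = 0.76.
p-value = P(Z > 0.763) ≈ 0.2229; since p > α = 0.01, fail to reject H₀.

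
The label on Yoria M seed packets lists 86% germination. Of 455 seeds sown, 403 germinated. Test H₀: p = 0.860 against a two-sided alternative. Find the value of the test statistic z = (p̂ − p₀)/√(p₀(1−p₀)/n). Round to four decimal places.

z = 1.5808

p̂ = 403/455 = 0.8857143.
Standard error under H₀: √(0.86×0.14/455) = 0.0162670.
z = (0.8857143 − 0.86)/0.0162670 = 0.0257143/0.0162670 = 1.5808.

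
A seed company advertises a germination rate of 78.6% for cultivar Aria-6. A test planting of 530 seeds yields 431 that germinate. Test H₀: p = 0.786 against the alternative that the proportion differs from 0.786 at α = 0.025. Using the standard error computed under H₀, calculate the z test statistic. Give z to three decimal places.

p̂ = 431/530 = 0.813208.
SE = √(p₀(1−p₀)/n) = √(0.1682/530) = 0.017815.
z = (0.813208 − 0.786)/0.017815 = 0.027208/0.017815 = 1.527.
p-value = 2·P(Z > 1.527) ≈ 0.1267. With α = 0.025, fail to reject H₀.

z = 1.527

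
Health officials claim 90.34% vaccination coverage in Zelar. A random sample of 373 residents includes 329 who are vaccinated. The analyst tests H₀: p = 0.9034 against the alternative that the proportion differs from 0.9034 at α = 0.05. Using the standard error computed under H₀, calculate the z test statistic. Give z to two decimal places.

z = -1.40

p̂ = 329/373 = 0.8820.
Under H₀, SE = √(0.9034·0.0966/373) = √(0.000233964) = 0.0153.
z = (0.8820 − 0.9034)/0.0153 = -0.0214/0.0153 = -1.40.
p-value = 2·P(Z > 1.397) ≈ 0.1625. With α = 0.05, fail to reject H₀.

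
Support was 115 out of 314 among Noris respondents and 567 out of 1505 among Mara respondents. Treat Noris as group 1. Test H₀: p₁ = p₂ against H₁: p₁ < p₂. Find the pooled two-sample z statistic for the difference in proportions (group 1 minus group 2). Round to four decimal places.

p̂₁ = 115/314 ≈ 0.366242, p̂₂ = 567/1505 ≈ 0.376744.
Pooled p̂ = (115+567)/(314+1505) = 682/1819 = 0.374931.
SE = √(0.234358 × 0.00384917) = 0.030035.
z = (0.366242 − 0.376744)/0.030035 = -0.010502/0.030035 = -0.3497.
p-value = P(Z < -0.350) ≈ 0.3633.

z = -0.3497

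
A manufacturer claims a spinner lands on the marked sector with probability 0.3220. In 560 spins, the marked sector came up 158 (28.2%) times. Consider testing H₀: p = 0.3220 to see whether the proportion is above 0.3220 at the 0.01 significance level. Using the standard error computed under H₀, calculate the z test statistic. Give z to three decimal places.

p̂ = 158/560 ≈ 0.28214.
Under H₀, SE = √(0.322·0.678/560) = √(0.00038985) = 0.01974.
z = (0.28214 − 0.322)/0.01974 = -0.03986/0.01974 = -2.019.
p-value = P(Z > -2.019) ≈ 0.9782; since p > α = 0.01, fail to reject H₀.

z = -2.019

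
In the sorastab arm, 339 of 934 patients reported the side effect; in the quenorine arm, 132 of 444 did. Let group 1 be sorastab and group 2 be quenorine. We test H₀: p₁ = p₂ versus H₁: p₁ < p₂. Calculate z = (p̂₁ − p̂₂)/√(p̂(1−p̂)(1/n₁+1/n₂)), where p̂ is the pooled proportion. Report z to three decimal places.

z = 2.401

p̂₁ = 339/934 = 0.362955, p̂₂ = 132/444 = 0.297297.
Pooled p̂ = (339+132)/(934+444) = 471/1378 = 0.341800.
SE = √(p̂(1−p̂)(1/n₁+1/n₂)) = √(0.341800·0.658200·0.00332292) = √(0.000747565) = 0.027342.
z = (0.362955 − 0.297297)/0.027342 = 0.065658/0.027342 = 2.401.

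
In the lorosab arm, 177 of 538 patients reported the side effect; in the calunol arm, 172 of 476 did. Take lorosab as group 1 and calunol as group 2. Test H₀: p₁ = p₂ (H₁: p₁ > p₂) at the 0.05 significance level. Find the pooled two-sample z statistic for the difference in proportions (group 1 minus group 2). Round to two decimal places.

p̂₁ = 177/538 ≈ 0.3290, p̂₂ = 172/476 ≈ 0.3613.
Pooled p̂ = (177+172)/(538+476) = 349/1014 = 0.3442.
SE = √(0.225721 × 0.00395958) = 0.0299.
z = (0.3290 − 0.3613)/0.0299 = -0.0323/0.0299 = -1.08.
p-value = P(Z > -1.082) ≈ 0.8604, so at α = 0.05 we fail to reject H₀.

z = -1.08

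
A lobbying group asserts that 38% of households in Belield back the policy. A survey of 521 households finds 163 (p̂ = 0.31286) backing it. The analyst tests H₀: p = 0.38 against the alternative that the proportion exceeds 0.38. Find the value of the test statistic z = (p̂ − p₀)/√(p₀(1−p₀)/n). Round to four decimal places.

z = -3.1573

p̂ = 163/521 ≈ 0.312860.
SE = √(p₀(1−p₀)/n) = √(0.2356/521) = 0.021265.
z = (0.312860 − 0.38)/0.021265 = -0.067140/0.021265 = -3.1573.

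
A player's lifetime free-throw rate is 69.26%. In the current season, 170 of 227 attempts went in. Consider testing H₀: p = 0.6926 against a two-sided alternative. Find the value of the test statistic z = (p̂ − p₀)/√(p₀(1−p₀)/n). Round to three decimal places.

p̂ = 170/227 ≈ 0.74890.
Under H₀, SE = √(0.6926·0.3074/227) = √(0.000937909) = 0.03063.
z = (0.74890 − 0.6926)/0.03063 = 0.05630/0.03063 = 1.838.

z = 1.838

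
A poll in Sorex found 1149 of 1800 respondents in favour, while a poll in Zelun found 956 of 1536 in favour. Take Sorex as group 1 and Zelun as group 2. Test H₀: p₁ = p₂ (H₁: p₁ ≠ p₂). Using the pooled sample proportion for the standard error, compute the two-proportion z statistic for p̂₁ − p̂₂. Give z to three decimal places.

z = 0.951

p̂₁ = 1149/1800 = 0.638333, p̂₂ = 956/1536 = 0.622396.
Pooled p̂ = (1149+956)/(1800+1536) = 2105/3336 = 0.630995.
SE = √(0.23284 × 0.0012066) = 0.016761.
z = (0.638333 − 0.622396)/0.016761 = 0.015937/0.016761 = 0.951.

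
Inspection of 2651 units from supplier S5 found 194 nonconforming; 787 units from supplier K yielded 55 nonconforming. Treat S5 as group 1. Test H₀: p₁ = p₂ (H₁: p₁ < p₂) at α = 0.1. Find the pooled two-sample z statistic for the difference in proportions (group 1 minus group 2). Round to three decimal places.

p̂₁ = 194/2651 = 0.07318, p̂₂ = 55/787 = 0.06989.
Pooled p̂ = (194+55)/(2651+787) = 249/3438 = 0.07243.
SE = √(0.0671803 × 0.00164786) = 0.01052.
z = (0.07318 − 0.06989)/0.01052 = 0.00329/0.01052 = 0.313.
p-value = P(Z < 0.313) ≈ 0.6229; since p > α = 0.1, fail to reject H₀.

z = 0.313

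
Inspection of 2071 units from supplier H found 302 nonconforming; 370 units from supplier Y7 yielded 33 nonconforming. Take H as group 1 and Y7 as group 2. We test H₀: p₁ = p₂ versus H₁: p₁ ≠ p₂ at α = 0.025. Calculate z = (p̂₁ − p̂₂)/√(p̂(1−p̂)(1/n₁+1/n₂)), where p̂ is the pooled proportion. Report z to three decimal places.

p̂₁ = 302/2071 ≈ 0.14582, p̂₂ = 33/370 ≈ 0.08919.
Pooled p̂ = (302+33)/(2071+370) = 335/2441 = 0.13724.
SE = √(0.118404 × 0.00318556) = 0.01942.
z = (0.14582 − 0.08919)/0.01942 = 0.05663/0.01942 = 2.916.
Two-sided p-value ≈ 2·Φ(−2.916) = 0.0035. With α = 0.025, reject H₀.

z = 2.916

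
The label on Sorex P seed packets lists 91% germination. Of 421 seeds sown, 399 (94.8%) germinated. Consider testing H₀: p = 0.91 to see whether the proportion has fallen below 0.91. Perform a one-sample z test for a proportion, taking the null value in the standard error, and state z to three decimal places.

p̂ = 399/421 ≈ 0.947743.
Under H₀, SE = √(0.91·0.09/421) = √(0.000194537) = 0.013948.
z = (0.947743 − 0.91)/0.013948 = 0.037743/0.013948 = 2.706.
p-value = P(Z < 2.706) ≈ 0.9966.

z = 2.706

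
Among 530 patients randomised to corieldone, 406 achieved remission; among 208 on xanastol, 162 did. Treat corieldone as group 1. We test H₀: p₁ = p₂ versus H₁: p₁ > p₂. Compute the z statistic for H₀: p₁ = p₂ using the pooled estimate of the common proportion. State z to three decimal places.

p̂₁ = 406/530 = 0.76604, p̂₂ = 162/208 = 0.77885.
Pooled p̂ = (406+162)/(530+208) = 568/738 = 0.76965.
SE = √(0.17729 × 0.00669448) = 0.03445.
z = (0.76604 − 0.77885)/0.03445 = -0.01281/0.03445 = -0.372.
p-value = P(Z > -0.372) ≈ 0.6450.

z = -0.372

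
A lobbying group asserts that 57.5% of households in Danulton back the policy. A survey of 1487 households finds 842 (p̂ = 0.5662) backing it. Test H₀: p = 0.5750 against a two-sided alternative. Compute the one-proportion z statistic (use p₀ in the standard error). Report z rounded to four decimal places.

p̂ = 842/1487 ≈ 0.5662408.
Standard error under H₀: √(0.575×0.425/1487) = 0.0128196.
z = (0.5662408 − 0.575)/0.0128196 = -0.0087592/0.0128196 = -0.6833.

z = -0.6833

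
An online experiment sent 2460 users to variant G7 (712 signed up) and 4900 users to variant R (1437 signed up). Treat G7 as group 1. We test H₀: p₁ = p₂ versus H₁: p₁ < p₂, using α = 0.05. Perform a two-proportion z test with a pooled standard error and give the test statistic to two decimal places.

p̂₁ = 712/2460 = 0.28943, p̂₂ = 1437/4900 = 0.29327.
Pooled p̂ = (712+1437)/(2460+4900) = 2149/7360 = 0.29198.
SE = √(0.206729 × 0.000610586) = 0.01124.
z = (0.28943 − 0.29327)/0.01124 = -0.00384/0.01124 = -0.34.
p-value = P(Z < -0.341) ≈ 0.3664; since p > α = 0.05, fail to reject H₀.

z = -0.34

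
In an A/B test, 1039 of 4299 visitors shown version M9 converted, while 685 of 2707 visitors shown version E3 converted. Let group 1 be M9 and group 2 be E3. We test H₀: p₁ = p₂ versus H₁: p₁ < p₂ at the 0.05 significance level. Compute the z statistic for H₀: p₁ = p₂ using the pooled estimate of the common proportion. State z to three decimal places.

p̂₁ = 1039/4299 = 0.241684, p̂₂ = 685/2707 = 0.253048.
Pooled p̂ = (1039+685)/(4299+2707) = 1724/7006 = 0.246075.
SE = √(0.185522 × 0.000602025) = 0.010568.
z = (0.241684 − 0.253048)/0.010568 = -0.011364/0.010568 = -1.075.
p-value = P(Z < -1.075) ≈ 0.1411; since p > α = 0.05, fail to reject H₀.

z = -1.075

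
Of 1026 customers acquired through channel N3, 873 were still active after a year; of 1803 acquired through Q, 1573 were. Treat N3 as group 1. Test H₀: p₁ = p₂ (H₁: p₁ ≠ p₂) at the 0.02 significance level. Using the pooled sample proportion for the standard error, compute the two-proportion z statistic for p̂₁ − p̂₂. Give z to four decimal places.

p̂₁ = 873/1026 = 0.8508772, p̂₂ = 1573/1803 = 0.8724348.
Pooled p̂ = (873+1573)/(1026+1803) = 2446/2829 = 0.8646165.
SE = √(0.117055 × 0.00152929) = 0.0133795.
z = (0.8508772 − 0.8724348)/0.0133795 = -0.0215576/0.0133795 = -1.6112.
p-value = 2·P(Z > 1.611) ≈ 0.1071. With α = 0.02, fail to reject H₀.

z = -1.6112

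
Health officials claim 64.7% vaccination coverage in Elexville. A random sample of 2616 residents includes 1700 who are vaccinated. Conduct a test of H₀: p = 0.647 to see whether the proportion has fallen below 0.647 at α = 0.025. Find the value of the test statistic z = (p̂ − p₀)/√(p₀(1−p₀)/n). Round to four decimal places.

p̂ = 1700/2616 ≈ 0.649847.
Standard error under H₀: √(0.647×0.353/2616) = 0.009344.
z = (0.649847 − 0.647)/0.009344 = 0.002847/0.009344 = 0.3047.
p-value = P(Z < 0.305) ≈ 0.6197, so at α = 0.025 we fail to reject H₀.

z = 0.3047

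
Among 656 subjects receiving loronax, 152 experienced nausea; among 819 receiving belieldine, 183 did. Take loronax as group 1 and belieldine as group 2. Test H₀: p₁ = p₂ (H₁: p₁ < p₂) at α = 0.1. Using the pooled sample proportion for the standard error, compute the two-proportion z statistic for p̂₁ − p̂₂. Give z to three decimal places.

z = 0.376

p̂₁ = 152/656 = 0.231707, p̂₂ = 183/819 = 0.223443.
Pooled p̂ = (152+183)/(656+819) = 335/1475 = 0.227119.
SE = √(p̂(1−p̂)(1/n₁+1/n₂)) = √(0.227119·0.772881·0.00274539) = √(0.000481914) = 0.021953.
z = (0.231707 − 0.223443)/0.021953 = 0.008264/0.021953 = 0.376.
p-value = P(Z < 0.376) ≈ 0.6467; since p > α = 0.1, fail to reject H₀.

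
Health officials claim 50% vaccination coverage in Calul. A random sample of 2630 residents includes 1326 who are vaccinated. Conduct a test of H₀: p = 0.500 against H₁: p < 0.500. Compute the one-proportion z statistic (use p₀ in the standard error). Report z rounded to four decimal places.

p̂ = 1326/2630 = 0.504183.
Standard error under H₀: √(0.5×0.5/2630) = 0.009750.
z = (0.504183 − 0.5)/0.009750 = 0.004183/0.009750 = 0.4290.
p-value = P(Z < 0.429) ≈ 0.6660.

z = 0.4290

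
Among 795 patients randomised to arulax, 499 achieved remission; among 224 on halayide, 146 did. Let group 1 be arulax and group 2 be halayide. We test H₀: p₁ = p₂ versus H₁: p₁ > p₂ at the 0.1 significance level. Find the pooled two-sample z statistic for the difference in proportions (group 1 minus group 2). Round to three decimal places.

z = -0.661

p̂₁ = 499/795 ≈ 0.627673, p̂₂ = 146/224 ≈ 0.651786.
Pooled p̂ = (499+146)/(795+224) = 645/1019 = 0.632974.
SE = √(p̂(1−p̂)(1/n₁+1/n₂)) = √(0.632974·0.367026·0.00572215) = √(0.00132936) = 0.036460.
z = (0.627673 − 0.651786)/0.036460 = -0.024113/0.036460 = -0.661.
p-value = P(Z > -0.661) ≈ 0.7458; since p > α = 0.1, fail to reject H₀.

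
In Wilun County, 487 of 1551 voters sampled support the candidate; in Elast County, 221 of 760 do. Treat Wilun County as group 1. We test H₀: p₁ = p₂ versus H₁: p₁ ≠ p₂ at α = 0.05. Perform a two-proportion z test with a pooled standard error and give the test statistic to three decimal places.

z = 1.137

p̂₁ = 487/1551 ≈ 0.31399, p̂₂ = 221/760 ≈ 0.29079.
Pooled p̂ = (487+221)/(1551+760) = 708/2311 = 0.30636.
SE = √(0.212504 × 0.00196053) = 0.02041.
z = (0.31399 − 0.29079)/0.02041 = 0.02320/0.02041 = 1.137.
Two-sided p-value ≈ 2·Φ(−1.137) = 0.2557, so at α = 0.05 we fail to reject H₀.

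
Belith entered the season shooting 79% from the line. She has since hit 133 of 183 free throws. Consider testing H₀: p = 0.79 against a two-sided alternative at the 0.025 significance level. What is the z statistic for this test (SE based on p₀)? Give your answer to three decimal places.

p̂ = 133/183 ≈ 0.72678.
Standard error under H₀: √(0.79×0.21/183) = 0.03011.
z = (0.72678 − 0.79)/0.03011 = -0.06322/0.03011 = -2.100.
Two-sided p-value ≈ 2·Φ(−2.100) = 0.0357, so at α = 0.025 we fail to reject H₀.

z = -2.100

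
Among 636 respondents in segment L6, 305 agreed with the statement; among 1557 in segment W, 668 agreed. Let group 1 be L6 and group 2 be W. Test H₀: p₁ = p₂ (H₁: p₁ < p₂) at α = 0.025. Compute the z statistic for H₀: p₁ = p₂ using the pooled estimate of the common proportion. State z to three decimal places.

p̂₁ = 305/636 ≈ 0.47956, p̂₂ = 668/1557 ≈ 0.42903.
Pooled p̂ = (305+668)/(636+1557) = 973/2193 = 0.44368.
SE = √(0.246829 × 0.00221459) = 0.02338.
z = (0.47956 − 0.42903)/0.02338 = 0.05053/0.02338 = 2.161.
p-value = P(Z < 2.161) ≈ 0.9847; since p > α = 0.025, fail to reject H₀.

z = 2.161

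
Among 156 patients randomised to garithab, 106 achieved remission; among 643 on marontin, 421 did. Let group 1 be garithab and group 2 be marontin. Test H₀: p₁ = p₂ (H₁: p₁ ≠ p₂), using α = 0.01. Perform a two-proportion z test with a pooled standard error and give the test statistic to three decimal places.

p̂₁ = 106/156 ≈ 0.67949, p̂₂ = 421/643 ≈ 0.65474.
Pooled p̂ = (106+421)/(156+643) = 527/799 = 0.65957.
SE = √(0.224536 × 0.00796547) = 0.04229.
z = (0.67949 − 0.65474)/0.04229 = 0.02475/0.04229 = 0.585.
Two-sided p-value ≈ 2·Φ(−0.585) = 0.5585; since p > α = 0.01, fail to reject H₀.

z = 0.585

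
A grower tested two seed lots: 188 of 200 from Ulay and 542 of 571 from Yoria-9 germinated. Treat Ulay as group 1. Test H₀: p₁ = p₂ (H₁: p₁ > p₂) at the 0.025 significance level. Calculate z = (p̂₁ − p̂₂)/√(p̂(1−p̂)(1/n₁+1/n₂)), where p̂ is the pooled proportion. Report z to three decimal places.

p̂₁ = 188/200 ≈ 0.940000, p̂₂ = 542/571 ≈ 0.949212.
Pooled p̂ = (188+542)/(200+571) = 730/771 = 0.946822.
SE = √(p̂(1−p̂)(1/n₁+1/n₂)) = √(0.946822·0.053178·0.00675131) = √(0.000339927) = 0.018437.
z = (0.940000 − 0.949212)/0.018437 = -0.009212/0.018437 = -0.500.
p-value = P(Z > -0.500) ≈ 0.6913, so at α = 0.025 we fail to reject H₀.

z = -0.500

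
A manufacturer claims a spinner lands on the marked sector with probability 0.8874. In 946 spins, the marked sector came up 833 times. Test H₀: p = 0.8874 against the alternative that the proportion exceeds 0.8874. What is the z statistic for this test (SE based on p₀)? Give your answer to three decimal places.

p̂ = 833/946 = 0.880550.
SE = √(p₀(1−p₀)/n) = √(0.099921/946) = 0.010277.
z = (0.880550 − 0.8874)/0.010277 = -0.006850/0.010277 = -0.667.

z = -0.667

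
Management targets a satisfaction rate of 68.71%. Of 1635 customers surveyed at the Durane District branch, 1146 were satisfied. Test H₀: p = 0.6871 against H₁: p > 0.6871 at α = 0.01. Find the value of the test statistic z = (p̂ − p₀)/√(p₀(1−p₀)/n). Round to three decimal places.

p̂ = 1146/1635 = 0.70092.
SE = √(p₀(1−p₀)/n) = √(0.21499/1635) = 0.01147.
z = (0.70092 − 0.6871)/0.01147 = 0.01382/0.01147 = 1.205.
p-value = P(Z > 1.205) ≈ 0.1141; since p > α = 0.01, fail to reject H₀.

z = 1.205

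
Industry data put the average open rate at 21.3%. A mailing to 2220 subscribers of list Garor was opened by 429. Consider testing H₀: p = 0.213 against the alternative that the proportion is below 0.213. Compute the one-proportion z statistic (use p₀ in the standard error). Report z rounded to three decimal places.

p̂ = 429/2220 = 0.19324.
SE = √(p₀(1−p₀)/n) = √(0.16763/2220) = 0.00869.
z = (0.19324 − 0.213)/0.00869 = -0.01976/0.00869 = -2.274.
p-value = P(Z < -2.274) ≈ 0.0115.

z = -2.274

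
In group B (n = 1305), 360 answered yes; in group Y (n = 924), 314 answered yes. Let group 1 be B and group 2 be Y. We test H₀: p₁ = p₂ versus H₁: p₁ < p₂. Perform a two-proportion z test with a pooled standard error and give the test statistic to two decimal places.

z = -3.24

p̂₁ = 360/1305 ≈ 0.2759, p̂₂ = 314/924 ≈ 0.3398.
Pooled p̂ = (360+314)/(1305+924) = 674/2229 = 0.3024.
SE = √(p̂(1−p̂)(1/n₁+1/n₂)) = √(0.3024·0.6976·0.00184853) = √(0.00038994) = 0.0197.
z = (0.2759 − 0.3398)/0.0197 = -0.0639/0.0197 = -3.24.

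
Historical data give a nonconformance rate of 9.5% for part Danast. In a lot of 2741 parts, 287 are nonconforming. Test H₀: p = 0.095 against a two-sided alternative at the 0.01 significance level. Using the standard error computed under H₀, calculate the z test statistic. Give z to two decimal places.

p̂ = 287/2741 ≈ 0.1047.
Standard error under H₀: √(0.095×0.905/2741) = 0.0056.
z = (0.1047 − 0.095)/0.0056 = 0.0097/0.0056 = 1.73.
Two-sided p-value ≈ 2·Φ(−1.733) = 0.0831. With α = 0.01, fail to reject H₀.

z = 1.73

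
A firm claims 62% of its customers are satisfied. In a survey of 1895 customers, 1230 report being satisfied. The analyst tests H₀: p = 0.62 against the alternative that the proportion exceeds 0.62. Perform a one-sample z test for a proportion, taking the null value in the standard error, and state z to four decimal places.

p̂ = 1230/1895 ≈ 0.6490765.
Under H₀, SE = √(0.62·0.38/1895) = √(0.000124327) = 0.0111502.
z = (0.6490765 − 0.62)/0.0111502 = 0.0290765/0.0111502 = 2.6077.
p-value = P(Z > 2.608) ≈ 0.0046.

z = 2.6077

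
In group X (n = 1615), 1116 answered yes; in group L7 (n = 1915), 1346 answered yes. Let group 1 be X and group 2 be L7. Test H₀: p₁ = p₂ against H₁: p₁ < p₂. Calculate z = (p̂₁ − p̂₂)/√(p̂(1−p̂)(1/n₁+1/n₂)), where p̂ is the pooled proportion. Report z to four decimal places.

z = -0.7636

p̂₁ = 1116/1615 = 0.691022, p̂₂ = 1346/1915 = 0.702872.
Pooled p̂ = (1116+1346)/(1615+1915) = 2462/3530 = 0.697450.
SE = √(p̂(1−p̂)(1/n₁+1/n₂)) = √(0.697450·0.302550·0.00114139) = √(0.000240848) = 0.015519.
z = (0.691022 − 0.702872)/0.015519 = -0.011850/0.015519 = -0.7636.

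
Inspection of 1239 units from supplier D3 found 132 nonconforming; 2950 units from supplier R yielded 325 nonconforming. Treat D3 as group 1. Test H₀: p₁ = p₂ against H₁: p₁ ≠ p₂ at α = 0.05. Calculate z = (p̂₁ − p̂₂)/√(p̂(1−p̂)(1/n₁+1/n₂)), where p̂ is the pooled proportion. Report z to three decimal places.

p̂₁ = 132/1239 = 0.10654, p̂₂ = 325/2950 = 0.11017.
Pooled p̂ = (132+325)/(1239+2950) = 457/4189 = 0.10910.
SE = √(0.0971935 × 0.00114609) = 0.01055.
z = (0.10654 − 0.11017)/0.01055 = -0.00363/0.01055 = -0.344.
Two-sided p-value ≈ 2·Φ(−0.344) = 0.7308. With α = 0.05, fail to reject H₀.

z = -0.344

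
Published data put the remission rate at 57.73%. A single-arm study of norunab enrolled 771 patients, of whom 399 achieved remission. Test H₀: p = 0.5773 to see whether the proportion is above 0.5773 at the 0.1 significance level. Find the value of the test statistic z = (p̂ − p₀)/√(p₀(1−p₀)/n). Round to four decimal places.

z = -3.3608

p̂ = 399/771 = 0.5175097.
Under H₀, SE = √(0.5773·0.4227/771) = √(0.000316504) = 0.0177906.
z = (0.5175097 − 0.5773)/0.0177906 = -0.0597903/0.0177906 = -3.3608.
p-value = P(Z > -3.361) ≈ 0.9996; since p > α = 0.1, fail to reject H₀.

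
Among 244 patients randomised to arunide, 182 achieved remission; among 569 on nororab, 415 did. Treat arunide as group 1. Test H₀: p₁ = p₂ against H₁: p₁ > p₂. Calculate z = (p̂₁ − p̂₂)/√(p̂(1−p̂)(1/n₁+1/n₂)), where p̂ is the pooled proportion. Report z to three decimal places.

p̂₁ = 182/244 ≈ 0.74590, p̂₂ = 415/569 ≈ 0.72935.
Pooled p̂ = (182+415)/(244+569) = 597/813 = 0.73432.
SE = √(p̂(1−p̂)(1/n₁+1/n₂)) = √(0.73432·0.26568·0.00585583) = √(0.00114245) = 0.03380.
z = (0.74590 − 0.72935)/0.03380 = 0.01655/0.03380 = 0.490.

z = 0.490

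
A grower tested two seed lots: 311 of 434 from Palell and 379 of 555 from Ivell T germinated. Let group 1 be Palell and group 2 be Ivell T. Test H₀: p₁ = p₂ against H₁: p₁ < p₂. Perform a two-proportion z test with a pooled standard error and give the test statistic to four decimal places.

z = 1.1454

p̂₁ = 311/434 = 0.716590, p̂₂ = 379/555 = 0.682883.
Pooled p̂ = (311+379)/(434+555) = 690/989 = 0.697674.
SE = √(0.210925 × 0.00410595) = 0.029429.
z = (0.716590 − 0.682883)/0.029429 = 0.033707/0.029429 = 1.1454.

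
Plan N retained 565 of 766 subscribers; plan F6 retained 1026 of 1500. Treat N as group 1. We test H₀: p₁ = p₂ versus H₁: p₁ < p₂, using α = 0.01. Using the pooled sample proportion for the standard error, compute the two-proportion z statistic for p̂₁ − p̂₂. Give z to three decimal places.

p̂₁ = 565/766 = 0.73760, p̂₂ = 1026/1500 = 0.68400.
Pooled p̂ = (565+1026)/(766+1500) = 1591/2266 = 0.70212.
SE = √(0.209148 × 0.00197215) = 0.02031.
z = (0.73760 − 0.68400)/0.02031 = 0.05360/0.02031 = 2.639.
p-value = P(Z < 2.639) ≈ 0.9958. With α = 0.01, fail to reject H₀.

z = 2.639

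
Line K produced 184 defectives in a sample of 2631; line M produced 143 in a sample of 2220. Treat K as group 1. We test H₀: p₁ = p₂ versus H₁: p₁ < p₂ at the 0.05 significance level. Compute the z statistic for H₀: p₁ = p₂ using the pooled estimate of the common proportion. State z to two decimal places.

z = 0.76

p̂₁ = 184/2631 ≈ 0.0699, p̂₂ = 143/2220 ≈ 0.0644.
Pooled p̂ = (184+143)/(2631+2220) = 327/4851 = 0.0674.
SE = √(p̂(1−p̂)(1/n₁+1/n₂)) = √(0.0674·0.9326·0.000830534) = √(5.22114e-05) = 0.0072.
z = (0.0699 − 0.0644)/0.0072 = 0.0055/0.0072 = 0.76.
p-value = P(Z < 0.764) ≈ 0.7776, so at α = 0.05 we fail to reject H₀.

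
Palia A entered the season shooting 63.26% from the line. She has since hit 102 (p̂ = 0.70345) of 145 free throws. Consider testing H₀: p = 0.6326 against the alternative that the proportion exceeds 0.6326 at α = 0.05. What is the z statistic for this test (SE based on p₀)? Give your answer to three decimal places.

z = 1.770

p̂ = 102/145 ≈ 0.703448.
Under H₀, SE = √(0.6326·0.3674/145) = √(0.00160288) = 0.040036.
z = (0.703448 − 0.6326)/0.040036 = 0.070848/0.040036 = 1.770.
p-value = P(Z > 1.770) ≈ 0.0384, so at α = 0.05 we reject H₀.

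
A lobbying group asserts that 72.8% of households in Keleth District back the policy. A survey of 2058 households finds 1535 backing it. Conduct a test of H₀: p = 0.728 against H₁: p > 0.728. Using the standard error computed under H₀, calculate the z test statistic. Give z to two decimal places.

z = 1.82

p̂ = 1535/2058 = 0.74587.
Standard error under H₀: √(0.728×0.272/2058) = 0.00981.
z = (0.74587 − 0.728)/0.00981 = 0.01787/0.00981 = 1.82.
p-value = P(Z > 1.822) ≈ 0.0342.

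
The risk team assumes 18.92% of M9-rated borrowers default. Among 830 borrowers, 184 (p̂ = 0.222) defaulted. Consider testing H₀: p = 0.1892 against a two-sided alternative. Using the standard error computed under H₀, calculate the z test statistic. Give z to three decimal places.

z = 2.390

p̂ = 184/830 ≈ 0.221687.
Under H₀, SE = √(0.1892·0.8108/830) = √(0.000184823) = 0.013595.
z = (0.221687 − 0.1892)/0.013595 = 0.032487/0.013595 = 2.390.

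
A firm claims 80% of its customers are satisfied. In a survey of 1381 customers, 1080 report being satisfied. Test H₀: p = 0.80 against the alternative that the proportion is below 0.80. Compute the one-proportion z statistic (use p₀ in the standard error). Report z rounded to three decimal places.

p̂ = 1080/1381 ≈ 0.782042.
SE = √(p₀(1−p₀)/n) = √(0.16/1381) = 0.010764.
z = (0.782042 − 0.8)/0.010764 = -0.017958/0.010764 = -1.668.
p-value = P(Z < -1.668) ≈ 0.0476.

z = -1.668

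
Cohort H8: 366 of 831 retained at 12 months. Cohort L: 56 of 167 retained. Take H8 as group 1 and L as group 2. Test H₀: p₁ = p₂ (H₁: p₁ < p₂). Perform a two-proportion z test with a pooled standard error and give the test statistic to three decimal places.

p̂₁ = 366/831 = 0.44043, p̂₂ = 56/167 = 0.33533.
Pooled p̂ = (366+56)/(831+167) = 422/998 = 0.42285.
SE = √(0.244047 × 0.00719139) = 0.04189.
z = (0.44043 − 0.33533)/0.04189 = 0.10510/0.04189 = 2.509.

z = 2.509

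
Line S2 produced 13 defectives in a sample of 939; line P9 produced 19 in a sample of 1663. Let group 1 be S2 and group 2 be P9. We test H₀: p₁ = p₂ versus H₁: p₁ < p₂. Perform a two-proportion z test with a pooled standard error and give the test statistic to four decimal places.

p̂₁ = 13/939 = 0.0138445, p̂₂ = 19/1663 = 0.0114251.
Pooled p̂ = (13+19)/(939+1663) = 32/2602 = 0.0122982.
SE = √(0.012147 × 0.00166629) = 0.0044989.
z = (0.0138445 − 0.0114251)/0.0044989 = 0.0024194/0.0044989 = 0.5378.

z = 0.5378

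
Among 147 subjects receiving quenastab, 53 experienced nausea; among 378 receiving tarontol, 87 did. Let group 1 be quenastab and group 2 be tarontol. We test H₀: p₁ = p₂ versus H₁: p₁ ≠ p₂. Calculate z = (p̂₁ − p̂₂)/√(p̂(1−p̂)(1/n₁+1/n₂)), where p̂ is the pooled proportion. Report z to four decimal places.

p̂₁ = 53/147 ≈ 0.360544, p̂₂ = 87/378 ≈ 0.230159.
Pooled p̂ = (53+87)/(147+378) = 140/525 = 0.266667.
SE = √(0.195556 × 0.00944822) = 0.042984.
z = (0.360544 − 0.230159)/0.042984 = 0.130385/0.042984 = 3.0333.
p-value = 2·P(Z > 3.033) ≈ 0.0024.

z = 3.0333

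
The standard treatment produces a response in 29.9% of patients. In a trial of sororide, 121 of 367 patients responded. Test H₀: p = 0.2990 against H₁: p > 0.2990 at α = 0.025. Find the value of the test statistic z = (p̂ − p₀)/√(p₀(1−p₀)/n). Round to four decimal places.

z = 1.2846

p̂ = 121/367 ≈ 0.329700.
Standard error under H₀: √(0.299×0.701/367) = 0.023898.
z = (0.329700 − 0.299)/0.023898 = 0.030700/0.023898 = 1.2846.
p-value = P(Z > 1.285) ≈ 0.0995. With α = 0.025, fail to reject H₀.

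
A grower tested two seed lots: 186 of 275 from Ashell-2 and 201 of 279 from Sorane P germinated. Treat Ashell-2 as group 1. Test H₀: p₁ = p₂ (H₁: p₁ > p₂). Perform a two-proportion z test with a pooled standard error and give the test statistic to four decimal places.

p̂₁ = 186/275 ≈ 0.676364, p̂₂ = 201/279 ≈ 0.720430.
Pooled p̂ = (186+201)/(275+279) = 387/554 = 0.698556.
SE = √(p̂(1−p̂)(1/n₁+1/n₂)) = √(0.698556·0.301444·0.00722059) = √(0.00152048) = 0.038993.
z = (0.676364 − 0.720430)/0.038993 = -0.044066/0.038993 = -1.1301.
p-value = P(Z > -1.130) ≈ 0.8708.

z = -1.1301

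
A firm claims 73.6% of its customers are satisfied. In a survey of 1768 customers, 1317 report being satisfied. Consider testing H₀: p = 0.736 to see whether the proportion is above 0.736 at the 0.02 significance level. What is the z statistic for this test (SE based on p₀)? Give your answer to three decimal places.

p̂ = 1317/1768 = 0.74491.
Standard error under H₀: √(0.736×0.264/1768) = 0.01048.
z = (0.74491 − 0.736)/0.01048 = 0.00891/0.01048 = 0.850.
p-value = P(Z > 0.850) ≈ 0.1977. With α = 0.02, fail to reject H₀.

z = 0.850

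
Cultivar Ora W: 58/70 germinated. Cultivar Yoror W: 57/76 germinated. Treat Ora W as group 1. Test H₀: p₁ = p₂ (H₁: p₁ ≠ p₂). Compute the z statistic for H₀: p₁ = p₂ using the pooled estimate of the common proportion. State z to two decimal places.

p̂₁ = 58/70 ≈ 0.8286, p̂₂ = 57/76 ≈ 0.7500.
Pooled p̂ = (58+57)/(70+76) = 115/146 = 0.7877.
SE = √(p̂(1−p̂)(1/n₁+1/n₂)) = √(0.7877·0.2123·0.0274436) = √(0.00458981) = 0.0677.
z = (0.8286 − 0.7500)/0.0677 = 0.0786/0.0677 = 1.16.

z = 1.16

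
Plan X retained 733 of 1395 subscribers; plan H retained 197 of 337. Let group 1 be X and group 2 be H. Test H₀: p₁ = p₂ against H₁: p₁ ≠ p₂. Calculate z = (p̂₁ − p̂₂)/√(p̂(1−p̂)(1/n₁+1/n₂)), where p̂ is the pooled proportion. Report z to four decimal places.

p̂₁ = 733/1395 ≈ 0.525448, p̂₂ = 197/337 ≈ 0.584570.
Pooled p̂ = (733+197)/(1395+337) = 930/1732 = 0.536952.
SE = √(0.248635 × 0.0036842) = 0.030266.
z = (0.525448 − 0.584570)/0.030266 = -0.059122/0.030266 = -1.9534.

z = -1.9534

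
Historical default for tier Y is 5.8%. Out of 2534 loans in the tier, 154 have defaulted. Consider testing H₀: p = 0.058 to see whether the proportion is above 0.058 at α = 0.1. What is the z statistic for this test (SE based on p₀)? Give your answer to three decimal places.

z = 0.597

p̂ = 154/2534 ≈ 0.06077.
Under H₀, SE = √(0.058·0.942/2534) = √(2.15612e-05) = 0.00464.
z = (0.06077 − 0.058)/0.00464 = 0.00277/0.00464 = 0.597.
p-value = P(Z > 0.597) ≈ 0.2752, so at α = 0.1 we fail to reject H₀.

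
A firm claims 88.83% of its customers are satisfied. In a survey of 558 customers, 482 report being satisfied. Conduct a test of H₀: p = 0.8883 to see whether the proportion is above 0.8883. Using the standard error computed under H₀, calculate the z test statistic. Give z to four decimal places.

z = -1.8373

p̂ = 482/558 = 0.863799.
Standard error under H₀: √(0.8883×0.1117/558) = 0.013335.
z = (0.863799 − 0.8883)/0.013335 = -0.024501/0.013335 = -1.8373.
p-value = P(Z > -1.837) ≈ 0.9669.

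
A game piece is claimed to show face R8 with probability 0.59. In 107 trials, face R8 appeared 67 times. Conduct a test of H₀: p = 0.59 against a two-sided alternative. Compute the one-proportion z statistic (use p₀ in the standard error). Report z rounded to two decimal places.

p̂ = 67/107 = 0.6262.
SE = √(p₀(1−p₀)/n) = √(0.2419/107) = 0.0475.
z = (0.6262 − 0.59)/0.0475 = 0.0362/0.0475 = 0.76.

z = 0.76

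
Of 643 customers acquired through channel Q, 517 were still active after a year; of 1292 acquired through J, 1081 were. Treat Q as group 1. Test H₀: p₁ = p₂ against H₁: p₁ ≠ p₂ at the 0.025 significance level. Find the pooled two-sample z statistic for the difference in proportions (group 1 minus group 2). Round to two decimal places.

z = -1.78

p̂₁ = 517/643 = 0.80404, p̂₂ = 1081/1292 = 0.83669.
Pooled p̂ = (517+1081)/(643+1292) = 1598/1935 = 0.82584.
SE = √(0.143828 × 0.0023292) = 0.01830.
z = (0.80404 − 0.83669)/0.01830 = -0.03265/0.01830 = -1.78.
p-value = 2·P(Z > 1.784) ≈ 0.0745; since p > α = 0.025, fail to reject H₀.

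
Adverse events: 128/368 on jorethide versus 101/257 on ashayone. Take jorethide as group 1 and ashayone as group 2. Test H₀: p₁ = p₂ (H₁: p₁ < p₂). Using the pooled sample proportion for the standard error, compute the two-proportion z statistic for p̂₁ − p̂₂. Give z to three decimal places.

p̂₁ = 128/368 ≈ 0.34783, p̂₂ = 101/257 ≈ 0.39300.
Pooled p̂ = (128+101)/(368+257) = 229/625 = 0.36640.
SE = √(p̂(1−p̂)(1/n₁+1/n₂)) = √(0.36640·0.63360·0.00660844) = √(0.00153416) = 0.03917.
z = (0.34783 − 0.39300)/0.03917 = -0.04517/0.03917 = -1.153.
p-value = P(Z < -1.153) ≈ 0.1244.

z = -1.153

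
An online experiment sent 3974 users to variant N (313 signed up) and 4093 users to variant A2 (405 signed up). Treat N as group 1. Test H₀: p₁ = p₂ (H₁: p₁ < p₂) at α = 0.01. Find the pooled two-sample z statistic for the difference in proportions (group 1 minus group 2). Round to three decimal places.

z = -3.183

p̂₁ = 313/3974 = 0.0787620, p̂₂ = 405/4093 = 0.0989494.
Pooled p̂ = (313+405)/(3974+4093) = 718/8067 = 0.0890046.
SE = √(p̂(1−p̂)(1/n₁+1/n₂)) = √(0.0890046·0.9109954·0.000495955) = √(4.02134e-05) = 0.0063414.
z = (0.0787620 − 0.0989494)/0.0063414 = -0.0201874/0.0063414 = -3.183.
p-value = P(Z < -3.183) ≈ 0.0007; since p < α = 0.01, reject H₀.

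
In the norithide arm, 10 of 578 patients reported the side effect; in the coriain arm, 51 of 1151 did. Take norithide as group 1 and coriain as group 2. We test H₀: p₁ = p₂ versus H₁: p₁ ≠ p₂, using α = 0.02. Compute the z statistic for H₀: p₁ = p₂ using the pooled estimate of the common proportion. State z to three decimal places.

z = -2.872

p̂₁ = 10/578 = 0.017301, p̂₂ = 51/1151 = 0.044309.
Pooled p̂ = (10+51)/(578+1151) = 61/1729 = 0.035281.
SE = √(p̂(1−p̂)(1/n₁+1/n₂)) = √(0.035281·0.964719·0.00259891) = √(8.84561e-05) = 0.009405.
z = (0.017301 − 0.044309)/0.009405 = -0.027008/0.009405 = -2.872.
p-value = 2·P(Z > 2.872) ≈ 0.0041. With α = 0.02, reject H₀.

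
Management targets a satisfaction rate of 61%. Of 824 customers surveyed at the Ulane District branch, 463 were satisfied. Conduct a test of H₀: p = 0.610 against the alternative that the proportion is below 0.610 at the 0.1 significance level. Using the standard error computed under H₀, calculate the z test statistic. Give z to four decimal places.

p̂ = 463/824 = 0.561893.
Under H₀, SE = √(0.61·0.39/824) = √(0.000288714) = 0.016992.
z = (0.561893 − 0.61)/0.016992 = -0.048107/0.016992 = -2.8312.
p-value = P(Z < -2.831) ≈ 0.0023, so at α = 0.1 we reject H₀.

z = -2.8312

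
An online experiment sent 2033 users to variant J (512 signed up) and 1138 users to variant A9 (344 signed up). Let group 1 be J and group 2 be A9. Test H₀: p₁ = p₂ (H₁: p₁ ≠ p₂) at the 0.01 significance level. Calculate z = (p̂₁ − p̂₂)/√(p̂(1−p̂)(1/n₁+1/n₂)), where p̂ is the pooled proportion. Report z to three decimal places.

p̂₁ = 512/2033 ≈ 0.251845, p̂₂ = 344/1138 ≈ 0.302285.
Pooled p̂ = (512+344)/(2033+1138) = 856/3171 = 0.269946.
SE = √(p̂(1−p̂)(1/n₁+1/n₂)) = √(0.269946·0.730054·0.00137062) = √(0.000270115) = 0.016435.
z = (0.251845 − 0.302285)/0.016435 = -0.050440/0.016435 = -3.069.
p-value = 2·P(Z > 3.069) ≈ 0.0021, so at α = 0.01 we reject H₀.

z = -3.069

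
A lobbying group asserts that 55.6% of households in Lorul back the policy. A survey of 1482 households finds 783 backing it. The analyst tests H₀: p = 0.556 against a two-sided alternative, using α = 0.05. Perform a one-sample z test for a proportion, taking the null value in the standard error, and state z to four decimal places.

p̂ = 783/1482 = 0.5283401.
SE = √(p₀(1−p₀)/n) = √(0.24686/1482) = 0.0129064.
z = (0.5283401 − 0.556)/0.0129064 = -0.0276599/0.0129064 = -2.1431.
p-value = 2·P(Z > 2.143) ≈ 0.0321. With α = 0.05, reject H₀.

z = -2.1431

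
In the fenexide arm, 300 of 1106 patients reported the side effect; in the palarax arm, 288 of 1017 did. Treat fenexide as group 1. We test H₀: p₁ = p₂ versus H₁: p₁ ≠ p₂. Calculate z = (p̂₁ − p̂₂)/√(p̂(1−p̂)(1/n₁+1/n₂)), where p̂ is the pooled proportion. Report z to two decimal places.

z = -0.61

p̂₁ = 300/1106 ≈ 0.27125, p̂₂ = 288/1017 ≈ 0.28319.
Pooled p̂ = (300+288)/(1106+1017) = 588/2123 = 0.27697.
SE = √(p̂(1−p̂)(1/n₁+1/n₂)) = √(0.27697·0.72303·0.00188744) = √(0.000377972) = 0.01944.
z = (0.27125 − 0.28319)/0.01944 = -0.01194/0.01944 = -0.61.
Two-sided p-value ≈ 2·Φ(−0.614) = 0.5392.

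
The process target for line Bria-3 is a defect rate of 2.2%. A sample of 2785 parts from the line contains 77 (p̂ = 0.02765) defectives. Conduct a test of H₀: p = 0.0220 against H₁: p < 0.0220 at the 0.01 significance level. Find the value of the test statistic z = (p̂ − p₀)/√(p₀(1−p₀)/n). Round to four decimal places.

z = 2.0321

p̂ = 77/2785 ≈ 0.0276481.
SE = √(p₀(1−p₀)/n) = √(0.021516/2785) = 0.0027795.
z = (0.0276481 − 0.022)/0.0027795 = 0.0056481/0.0027795 = 2.0321.
p-value = P(Z < 2.032) ≈ 0.9789, so at α = 0.01 we fail to reject H₀.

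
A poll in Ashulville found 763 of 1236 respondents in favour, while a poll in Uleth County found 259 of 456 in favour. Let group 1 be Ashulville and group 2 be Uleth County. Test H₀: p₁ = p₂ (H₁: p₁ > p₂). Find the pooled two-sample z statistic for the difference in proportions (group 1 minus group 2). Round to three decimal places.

p̂₁ = 763/1236 = 0.61731, p̂₂ = 259/456 = 0.56798.
Pooled p̂ = (763+259)/(1236+456) = 1022/1692 = 0.60402.
SE = √(p̂(1−p̂)(1/n₁+1/n₂)) = √(0.60402·0.39598·0.00300204) = √(0.000718029) = 0.02680.
z = (0.61731 − 0.56798)/0.02680 = 0.04933/0.02680 = 1.841.
p-value = P(Z > 1.841) ≈ 0.0328.

z = 1.841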